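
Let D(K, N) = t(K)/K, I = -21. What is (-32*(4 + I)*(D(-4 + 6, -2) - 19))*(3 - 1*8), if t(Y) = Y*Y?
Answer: 46240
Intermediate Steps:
t(Y) = Y**2
D(K, N) = K (D(K, N) = K**2/K = K)
(-32*(4 + I)*(D(-4 + 6, -2) - 19))*(3 - 1*8) = (-32*(4 - 21)*((-4 + 6) - 19))*(3 - 1*8) = (-(-544)*(2 - 19))*(3 - 8) = -(-544)*(-17)*(-5) = -32*289*(-5) = -9248*(-5) = 46240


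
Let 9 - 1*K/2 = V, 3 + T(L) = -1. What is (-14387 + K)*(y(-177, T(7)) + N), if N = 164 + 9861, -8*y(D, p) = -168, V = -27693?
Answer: 412056782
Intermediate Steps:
T(L) = -4 (T(L) = -3 - 1 = -4)
y(D, p) = 21 (y(D, p) = -⅛*(-168) = 21)
N = 10025
K = 55404 (K = 18 - 2*(-27693) = 18 + 55386 = 55404)
(-14387 + K)*(y(-177, T(7)) + N) = (-14387 + 55404)*(21 + 10025) = 41017*10046 = 412056782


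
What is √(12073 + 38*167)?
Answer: √18419 ≈ 135.72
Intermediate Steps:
√(12073 + 38*167) = √(12073 + 6346) = √18419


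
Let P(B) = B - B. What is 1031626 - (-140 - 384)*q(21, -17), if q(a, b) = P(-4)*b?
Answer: 1031626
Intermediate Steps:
P(B) = 0
q(a, b) = 0 (q(a, b) = 0*b = 0)
1031626 - (-140 - 384)*q(21, -17) = 1031626 - (-140 - 384)*0 = 1031626 - (-524)*0 = 1031626 - 1*0 = 1031626 + 0 = 1031626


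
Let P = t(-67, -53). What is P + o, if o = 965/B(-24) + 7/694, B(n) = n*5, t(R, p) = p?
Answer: -508271/8328 ≈ -61.032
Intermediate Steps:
B(n) = 5*n
P = -53
o = -66887/8328 (o = 965/((5*(-24))) + 7/694 = 965/(-120) + 7*(1/694) = 965*(-1/120) + 7/694 = -193/24 + 7/694 = -66887/8328 ≈ -8.0316)
P + o = -53 - 66887/8328 = -508271/8328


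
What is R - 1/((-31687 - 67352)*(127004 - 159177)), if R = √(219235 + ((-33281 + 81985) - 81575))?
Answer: -1/3186381747 + 2*√46591 ≈ 431.70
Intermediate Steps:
R = 2*√46591 (R = √(219235 + (48704 - 81575)) = √(219235 - 32871) = √186364 = 2*√46591 ≈ 431.70)
R - 1/((-31687 - 67352)*(127004 - 159177)) = 2*√46591 - 1/((-31687 - 67352)*(127004 - 159177)) = 2*√46591 - 1/((-99039*(-32173))) = 2*√46591 - 1/3186381747 = -1/3186381747 + 2*√46591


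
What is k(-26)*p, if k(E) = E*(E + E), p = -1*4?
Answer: -5408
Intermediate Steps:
p = -4
k(E) = 2*E**2 (k(E) = E*(2*E) = 2*E**2)
k(-26)*p = (2*(-26)**2)*(-4) = (2*676)*(-4) = 1352*(-4) = -5408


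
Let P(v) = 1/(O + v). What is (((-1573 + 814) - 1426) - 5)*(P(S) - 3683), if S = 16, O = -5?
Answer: 88721280/11 ≈ 8.0656e+6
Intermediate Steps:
P(v) = 1/(-5 + v)
(((-1573 + 814) - 1426) - 5)*(P(S) - 3683) = (((-1573 + 814) - 1426) - 5)*(1/(-5 + 16) - 3683) = ((-759 - 1426) - 5)*(1/11 - 3683) = (-2185 - 5)*(1/11 - 3683) = -2190*(-40512/11) = 88721280/11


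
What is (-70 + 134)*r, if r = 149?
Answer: 9536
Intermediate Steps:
(-70 + 134)*r = (-70 + 134)*149 = 64*149 = 9536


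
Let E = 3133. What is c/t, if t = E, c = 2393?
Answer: 2393/3133 ≈ 0.76380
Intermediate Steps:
t = 3133
c/t = 2393/3133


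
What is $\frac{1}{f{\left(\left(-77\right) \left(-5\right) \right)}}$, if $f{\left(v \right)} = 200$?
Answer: $\frac{1}{200} \approx 0.005$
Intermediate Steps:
$\frac{1}{f{\left(\left(-77\right) \left(-5\right) \right)}} = \frac{1}{200}$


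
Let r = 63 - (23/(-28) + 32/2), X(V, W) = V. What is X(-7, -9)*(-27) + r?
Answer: 6631/28 ≈ 236.82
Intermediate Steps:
r = 1339/28 (r = 63 - (23*(-1/28) + 32*(½)) = 63 - (-23/28 + 16) = 63 - 1*425/28 = 63 - 425/28 = 1339/28 ≈ 47.821)
X(-7, -9)*(-27) + r = -7*(-27) + 1339/28 = 189 + 1339/28 = 6631/28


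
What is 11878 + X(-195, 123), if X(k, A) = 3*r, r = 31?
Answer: 11971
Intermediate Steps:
X(k, A) = 93 (X(k, A) = 3*31 = 93)
11878 + X(-195, 123) = 11878 + 93 = 11971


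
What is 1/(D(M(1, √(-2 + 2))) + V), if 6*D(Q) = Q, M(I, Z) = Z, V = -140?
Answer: -1/140 ≈ -0.0071429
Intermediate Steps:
D(Q) = Q/6
1/(D(M(1, √(-2 + 2))) + V) = 1/(√(-2 + 2)/6 - 140) = 1/(√0/6 - 140) = 1/((⅙)*0 - 140) = 1/(0 - 140) = 1/(-140) = -1/140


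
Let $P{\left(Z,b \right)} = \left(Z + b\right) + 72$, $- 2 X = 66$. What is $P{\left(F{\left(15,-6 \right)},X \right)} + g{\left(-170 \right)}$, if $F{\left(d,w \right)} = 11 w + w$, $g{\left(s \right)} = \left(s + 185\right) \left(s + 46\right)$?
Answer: $-1893$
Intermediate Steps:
$X = -33$ ($X = \left(- \frac{1}{2}\right) 66 = -33$)
$g{\left(s \right)} = \left(46 + s\right) \left(185 + s\right)$ ($g{\left(s \right)} = \left(185 + s\right) \left(46 + s\right) = \left(46 + s\right) \left(185 + s\right)$)
$F{\left(d,w \right)} = 12 w$
$P{\left(Z,b \right)} = 72 + Z + b$
$P{\left(F{\left(15,-6 \right)},X \right)} + g{\left(-170 \right)} = \left(72 + 12 \left(-6\right) - 33\right) + \left(8510 + \left(-170\right)^{2} + 231 \left(-170\right)\right) = \left(72 - 72 - 33\right) + \left(8510 + 28900 - 39270\right) = -33 - 1860 = -1893$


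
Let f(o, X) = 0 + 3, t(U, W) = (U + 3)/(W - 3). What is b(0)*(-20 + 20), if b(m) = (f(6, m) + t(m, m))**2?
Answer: 0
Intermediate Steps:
t(U, W) = (3 + U)/(-3 + W)
f(o, X) = 3
b(m) = (3 + (3 + m)/(-3 + m))**2
b(0)*(-20 + 20) = (4*(-3 + 2*0)**2/(-3 + 0)**2)*(-20 + 20) = (4*(-3 + 0)**2/(-3)**2)*0 = (4*(1/9)*(-3)**2)*0 = (4*(1/9)*9)*0 = 4*0 = 0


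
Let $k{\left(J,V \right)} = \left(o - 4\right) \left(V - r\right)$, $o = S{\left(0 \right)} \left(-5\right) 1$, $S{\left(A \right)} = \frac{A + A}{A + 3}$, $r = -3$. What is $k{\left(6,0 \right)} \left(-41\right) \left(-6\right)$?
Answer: $-2952$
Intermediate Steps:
$S{\left(A \right)} = \frac{2 A}{3 + A}$
$o = 0$ ($o = 2 \cdot 0 \frac{1}{3 + 0} \left(-5\right) 1 = 2 \cdot 0 \cdot \frac{1}{3} \left(-5\right) 1 = 0 \left(-5\right) 1 = 0 \cdot 1 = 0$)
$k{\left(J,V \right)} = -12 - 4 V$ ($k{\left(J,V \right)} = \left(0 - 4\right) \left(V - -3\right) = - 4 \left(V + 3\right) = - 4 \left(3 + V\right) = -12 - 4 V$)
$k{\left(6,0 \right)} \left(-41\right) \left(-6\right) = \left(-12 - 0\right) \left(-41\right) \left(-6\right) = \left(-12 + 0\right) \left(-41\right) \left(-6\right) = \left(-12\right) \left(-41\right) \left(-6\right) = 492 \left(-6\right) = -2952$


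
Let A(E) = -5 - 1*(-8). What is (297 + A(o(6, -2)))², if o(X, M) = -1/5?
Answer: 90000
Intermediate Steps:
o(X, M) = -⅕ (o(X, M) = -1*⅕ = -⅕)
A(E) = 3 (A(E) = -5 + 8 = 3)
(297 + A(o(6, -2)))² = (297 + 3)² = 300² = 90000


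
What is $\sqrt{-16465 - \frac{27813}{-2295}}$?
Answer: $\frac{i \sqrt{1069848590}}{255} \approx 128.27 i$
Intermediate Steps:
$\sqrt{-16465 - \frac{27813}{-2295}} = \sqrt{-16465 - - \frac{9271}{765}} = \sqrt{-16465 + \frac{9271}{765}} = \sqrt{- \frac{12586454}{765}} = \frac{i \sqrt{1069848590}}{255}$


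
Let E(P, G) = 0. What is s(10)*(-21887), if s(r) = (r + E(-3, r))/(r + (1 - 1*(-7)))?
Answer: -109435/9 ≈ -12159.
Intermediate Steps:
s(r) = r/(8 + r) (s(r) = (r + 0)/(r + (1 - 1*(-7))) = r/(r + (1 + 7)) = r/(r + 8) = r/(8 + r))
s(10)*(-21887) = (10/(8 + 10))*(-21887) = (10/18)*(-21887) = (10*(1/18))*(-21887) = (5/9)*(-21887) = -109435/9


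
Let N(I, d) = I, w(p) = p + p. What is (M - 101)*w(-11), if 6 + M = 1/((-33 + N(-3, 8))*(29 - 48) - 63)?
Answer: 1461812/621 ≈ 2354.0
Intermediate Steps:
w(p) = 2*p
M = -3725/621 (M = -6 + 1/((-33 - 3)*(29 - 48) - 63) = -6 + 1/(-36*(-19) - 63) = -6 + 1/(684 - 63) = -6 + 1/621 = -3725/621 ≈ -5.9984)
(M - 101)*w(-11) = (-3725/621 - 101)*(2*(-11)) = -66446/621*(-22) = 1461812/621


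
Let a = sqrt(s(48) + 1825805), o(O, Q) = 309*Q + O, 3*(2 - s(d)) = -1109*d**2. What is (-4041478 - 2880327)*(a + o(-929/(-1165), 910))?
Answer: -453499053143719/233 - 6921805*sqrt(2677519) ≈ -1.9577e+12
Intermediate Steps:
s(d) = 2 + 1109*d**2/3 (s(d) = 2 - (-1109)*d**2/3 = 2 + 1109*d**2/3)
o(O, Q) = O + 309*Q
a = sqrt(2677519) (a = sqrt((2 + (1109/3)*48**2) + 1825805) = sqrt((2 + (1109/3)*2304) + 1825805) = sqrt((2 + 851712) + 1825805) = sqrt(851714 + 1825805) = sqrt(2677519) ≈ 1636.3)
(-4041478 - 2880327)*(a + o(-929/(-1165), 910)) = (-4041478 - 2880327)*(sqrt(2677519) + (-929/(-1165) + 309*910)) = -6921805*(sqrt(2677519) + (-929*(-1/1165) + 281190)) = -6921805*(sqrt(2677519) + (929/1165 + 281190)) = -6921805*(sqrt(2677519) + 327587279/1165) = -6921805*(327587279/1165 + sqrt(2677519)) = -453499053143719/233 - 6921805*sqrt(2677519)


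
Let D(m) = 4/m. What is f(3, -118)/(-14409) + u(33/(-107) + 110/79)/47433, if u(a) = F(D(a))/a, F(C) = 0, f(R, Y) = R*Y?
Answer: 118/4803 ≈ 0.024568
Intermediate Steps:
u(a) = 0 (u(a) = 0/a = 0)
f(3, -118)/(-14409) + u(33/(-107) + 110/79)/47433 = (3*(-118))/(-14409) + 0/47433 = -354*(-1/14409) + 0*(1/47433) = 118/4803 + 0 = 118/4803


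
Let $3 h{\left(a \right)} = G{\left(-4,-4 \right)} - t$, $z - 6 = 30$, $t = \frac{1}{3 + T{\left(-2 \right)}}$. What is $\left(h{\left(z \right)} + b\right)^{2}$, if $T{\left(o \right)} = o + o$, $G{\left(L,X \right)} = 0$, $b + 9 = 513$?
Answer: $\frac{2289169}{9} \approx 2.5435 \cdot 10^{5}$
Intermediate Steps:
$b = 504$ ($b = -9 + 513 = 504$)
$T{\left(o \right)} = 2 o$
$t = -1$ ($t = \frac{1}{3 + 2 \left(-2\right)} = \frac{1}{3 - 4} = \frac{1}{-1} = -1$)
$z = 36$ ($z = 6 + 30 = 36$)
$h{\left(a \right)} = \frac{1}{3}$ ($h{\left(a \right)} = \frac{0 - -1}{3} = \frac{0 + 1}{3} = \frac{1}{3} \cdot 1 = \frac{1}{3}$)
$\left(h{\left(z \right)} + b\right)^{2} = \left(\frac{1}{3} + 504\right)^{2} = \left(\frac{1513}{3}\right)^{2} = \frac{2289169}{9}$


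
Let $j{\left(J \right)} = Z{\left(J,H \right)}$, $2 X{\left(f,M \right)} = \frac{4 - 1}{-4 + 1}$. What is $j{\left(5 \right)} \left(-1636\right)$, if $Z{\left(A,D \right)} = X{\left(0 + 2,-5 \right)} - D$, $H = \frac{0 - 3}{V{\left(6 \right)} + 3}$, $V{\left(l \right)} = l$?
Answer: $\frac{818}{3} \approx 272.67$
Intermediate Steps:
$X{\left(f,M \right)} = - \frac{1}{2}$ ($X{\left(f,M \right)} = \frac{\left(4 - 1\right) \frac{1}{-4 + 1}}{2} = \frac{3 \frac{1}{-3}}{2} = \frac{3 \left(- \frac{1}{3}\right)}{2} = \frac{1}{2} \left(-1\right) = - \frac{1}{2}$)
$H = - \frac{1}{3}$ ($H = \frac{0 - 3}{6 + 3} = - \frac{3}{9} = \left(-3\right) \frac{1}{9} = - \frac{1}{3} \approx -0.33333$)
$Z{\left(A,D \right)} = - \frac{1}{2} - D$
$j{\left(J \right)} = - \frac{1}{6}$ ($j{\left(J \right)} = - \frac{1}{2} - - \frac{1}{3} = - \frac{1}{2} + \frac{1}{3} = - \frac{1}{6}$)
$j{\left(5 \right)} \left(-1636\right) = \left(- \frac{1}{6}\right) \left(-1636\right) = \frac{818}{3}$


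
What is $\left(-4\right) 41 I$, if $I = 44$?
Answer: $-7216$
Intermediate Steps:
$\left(-4\right) 41 I = \left(-4\right) 41 \cdot 44 = \left(-164\right) 44 = -7216$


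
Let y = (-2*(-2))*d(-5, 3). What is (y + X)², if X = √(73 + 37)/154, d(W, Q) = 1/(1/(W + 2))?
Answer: (-1848 + √110)²/23716 ≈ 142.37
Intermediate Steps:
d(W, Q) = 2 + W (d(W, Q) = 1/(1/(2 + W)) = 2 + W)
y = -12 (y = (-2*(-2))*(2 - 5) = 4*(-3) = -12)
X = √110/154 (X = √110*(1/154) = √110/154 ≈ 0.068105)
(y + X)² = (-12 + √110/154)²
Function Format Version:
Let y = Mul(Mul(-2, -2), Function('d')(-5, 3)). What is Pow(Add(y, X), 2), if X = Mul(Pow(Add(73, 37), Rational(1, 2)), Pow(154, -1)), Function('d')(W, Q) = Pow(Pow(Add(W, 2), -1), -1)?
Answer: Mul(Rational(1, 23716), Pow(Add(-1848, Pow(110, Rational(1, 2))), 2)) ≈ 142.37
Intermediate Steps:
Function('d')(W, Q) = Add(2, W) (Function('d')(W, Q) = Pow(Pow(Add(2, W), -1), -1) = Add(2, W))
y = -12 (y = Mul(Mul(-2, -2), Add(2, -5)) = Mul(4, -3) = -12)
X = Mul(Rational(1, 154), Pow(110, Rational(1, 2))) (X = Mul(Pow(110, Rational(1, 2)), Rational(1, 154)) = Mul(Rational(1, 154), Pow(110, Rational(1, 2))) ≈ 0.068105)
Pow(Add(y, X), 2) = Pow(Add(-12, Mul(Rational(1, 154), Pow(110, Rational(1, 2)))), 2)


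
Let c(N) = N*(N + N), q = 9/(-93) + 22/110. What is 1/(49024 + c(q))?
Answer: 24025/1177802112 ≈ 2.0398e-5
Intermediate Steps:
q = 16/155 (q = 9*(-1/93) + 22*(1/110) = -3/31 + 1/5 = 16/155 ≈ 0.10323)
c(N) = 2*N**2 (c(N) = N*(2*N) = 2*N**2)
1/(49024 + c(q)) = 1/(49024 + 2*(16/155)**2) = 1/(49024 + 2*(256/24025)) = 1/(49024 + 512/24025) = 1/(1177802112/24025) = 24025/1177802112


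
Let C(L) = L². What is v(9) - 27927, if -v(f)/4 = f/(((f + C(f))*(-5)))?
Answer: -698173/25 ≈ -27927.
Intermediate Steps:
v(f) = -4*f/(-5*f - 5*f²) (v(f) = -4*f/((f + f²)*(-5)) = -4*f/(-5*f - 5*f²))
v(9) - 27927 = 4/(5*(1 + 9)) - 27927 = (⅘)/10 - 27927 = (⅘)*(⅒) - 27927 = 2/25 - 27927 = -698173/25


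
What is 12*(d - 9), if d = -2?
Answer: -132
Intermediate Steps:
12*(d - 9) = 12*(-2 - 9) = 12*(-11) = -132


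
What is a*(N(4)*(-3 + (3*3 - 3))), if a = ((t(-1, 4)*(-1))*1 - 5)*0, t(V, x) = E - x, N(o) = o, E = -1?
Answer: 0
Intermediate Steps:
t(V, x) = -1 - x
a = 0 (a = (((-1 - 1*4)*(-1))*1 - 5)*0 = (((-1 - 4)*(-1))*1 - 5)*0 = (-5*(-1)*1 - 5)*0 = (5*1 - 5)*0 = (5 - 5)*0 = 0*0 = 0)
a*(N(4)*(-3 + (3*3 - 3))) = 0*(4*(-3 + (3*3 - 3))) = 0*(4*(-3 + (9 - 3))) = 0*(4*(-3 + 6)) = 0*(4*3) = 0*12 = 0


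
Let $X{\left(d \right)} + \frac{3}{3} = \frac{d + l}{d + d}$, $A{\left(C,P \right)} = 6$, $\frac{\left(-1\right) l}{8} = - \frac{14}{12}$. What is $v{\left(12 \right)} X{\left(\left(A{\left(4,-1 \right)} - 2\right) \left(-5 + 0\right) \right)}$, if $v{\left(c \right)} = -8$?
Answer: $\frac{88}{15} \approx 5.8667$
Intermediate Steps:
$l = \frac{28}{3}$ ($l = - 8 \left(- \frac{14}{12}\right) = - 8 \left(\left(-14\right) \frac{1}{12}\right) = \left(-8\right) \left(- \frac{7}{6}\right) = \frac{28}{3} \approx 9.3333$)
$X{\left(d \right)} = -1 + \frac{\frac{28}{3} + d}{2 d}$ ($X{\left(d \right)} = -1 + \frac{d + \frac{28}{3}}{d + d} = -1 + \frac{\frac{28}{3} + d}{2 d}$)
$v{\left(12 \right)} X{\left(\left(A{\left(4,-1 \right)} - 2\right) \left(-5 + 0\right) \right)} = - 8 \frac{28 - 3 \left(6 - 2\right) \left(-5 + 0\right)}{6 \left(6 - 2\right) \left(-5 + 0\right)} = - 8 \frac{28 - 3 \cdot 4 \left(-5\right)}{6 \cdot 4 \left(-5\right)} = - 8 \frac{28 - -60}{6 \left(-20\right)} = - 8 \cdot \frac{1}{6} \left(- \frac{1}{20}\right) \left(28 + 60\right) = - 8 \cdot \frac{1}{6} \left(- \frac{1}{20}\right) 88 = \left(-8\right) \left(- \frac{11}{15}\right) = \frac{88}{15}$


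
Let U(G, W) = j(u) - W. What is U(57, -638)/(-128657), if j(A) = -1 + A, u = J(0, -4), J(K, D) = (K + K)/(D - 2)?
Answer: -637/128657 ≈ -0.0049511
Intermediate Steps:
J(K, D) = 2*K/(-2 + D) (J(K, D) = (2*K)/(-2 + D) = 2*K/(-2 + D))
u = 0 (u = 2*0/(-2 - 4) = 2*0/(-6) = 2*0*(-⅙) = 0)
U(G, W) = -1 - W (U(G, W) = (-1 + 0) - W = -1 - W)
U(57, -638)/(-128657) = (-1 - 1*(-638))/(-128657) = (-1 + 638)*(-1/128657) = 637*(-1/128657) = -637/128657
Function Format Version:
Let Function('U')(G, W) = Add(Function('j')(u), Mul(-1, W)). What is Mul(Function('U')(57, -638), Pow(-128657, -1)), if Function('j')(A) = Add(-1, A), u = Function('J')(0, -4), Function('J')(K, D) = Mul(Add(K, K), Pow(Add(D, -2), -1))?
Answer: Rational(-637, 128657) ≈ -0.0049511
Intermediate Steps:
Function('J')(K, D) = Mul(2, K, Pow(Add(-2, D), -1)) (Function('J')(K, D) = Mul(Mul(2, K), Pow(Add(-2, D), -1)) = Mul(2, K, Pow(Add(-2, D), -1)))
u = 0 (u = Mul(2, 0, Pow(Add(-2, -4), -1)) = Mul(2, 0, Pow(-6, -1)) = Mul(2, 0, Rational(-1, 6)) = 0)
Function('U')(G, W) = Add(-1, Mul(-1, W)) (Function('U')(G, W) = Add(Add(-1, 0), Mul(-1, W)) = Add(-1, Mul(-1, W)))
Mul(Function('U')(57, -638), Pow(-128657, -1)) = Mul(Add(-1, Mul(-1, -638)), Pow(-128657, -1)) = Mul(Add(-1, 638), Rational(-1, 128657)) = Mul(637, Rational(-1, 128657)) = Rational(-637, 128657)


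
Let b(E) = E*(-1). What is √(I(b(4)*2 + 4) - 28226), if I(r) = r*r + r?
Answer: I*√28214 ≈ 167.97*I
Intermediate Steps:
b(E) = -E
I(r) = r + r² (I(r) = r² + r = r + r²)
√(I(b(4)*2 + 4) - 28226) = √((-1*4*2 + 4)*(1 + (-1*4*2 + 4)) - 28226) = √((-4*2 + 4)*(1 + (-4*2 + 4)) - 28226) = √((-8 + 4)*(1 + (-8 + 4)) - 28226) = √(-4*(1 - 4) - 28226) = √(-4*(-3) - 28226) = √(12 - 28226) = √(-28214) = I*√28214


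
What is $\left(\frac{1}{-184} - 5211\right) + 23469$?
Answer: $\frac{3359471}{184} \approx 18258.0$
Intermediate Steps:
$\left(\frac{1}{-184} - 5211\right) + 23469 = \left(- \frac{1}{184} - 5211\right) + 23469 = - \frac{958825}{184} + 23469 = \frac{3359471}{184}$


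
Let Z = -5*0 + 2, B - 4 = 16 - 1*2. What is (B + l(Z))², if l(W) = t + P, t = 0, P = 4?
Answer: 484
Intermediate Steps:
B = 18 (B = 4 + (16 - 1*2) = 4 + (16 - 2) = 4 + 14 = 18)
Z = 2 (Z = 0 + 2 = 2)
l(W) = 4 (l(W) = 0 + 4 = 4)
(B + l(Z))² = (18 + 4)² = 22² = 484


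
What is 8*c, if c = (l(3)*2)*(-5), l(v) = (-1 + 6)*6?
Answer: -2400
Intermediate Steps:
l(v) = 30 (l(v) = 5*6 = 30)
c = -300 (c = (30*2)*(-5) = 60*(-5) = -300)
8*c = 8*(-300) = -2400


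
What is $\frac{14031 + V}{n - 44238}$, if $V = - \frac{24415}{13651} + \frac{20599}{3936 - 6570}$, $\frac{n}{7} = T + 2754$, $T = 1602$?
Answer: $- \frac{504163428695}{494261265564} \approx -1.02$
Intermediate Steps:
$n = 30492$ ($n = 7 \left(1602 + 2754\right) = 7 \cdot 4356 = 30492$)
$V = - \frac{345506059}{35956734}$ ($V = \left(-24415\right) \frac{1}{13651} + \frac{20599}{3936 - 6570} = - \frac{24415}{13651} + \frac{20599}{-2634} = - \frac{24415}{13651} + 20599 \left(- \frac{1}{2634}\right) = - \frac{24415}{13651} - \frac{20599}{2634} = - \frac{345506059}{35956734} \approx -9.6089$)
$\frac{14031 + V}{n - 44238} = \frac{14031 - \frac{345506059}{35956734}}{30492 - 44238} = \frac{504163428695}{35956734 \left(-13746\right)} = \frac{504163428695}{35956734} \left(- \frac{1}{13746}\right) = - \frac{504163428695}{494261265564}$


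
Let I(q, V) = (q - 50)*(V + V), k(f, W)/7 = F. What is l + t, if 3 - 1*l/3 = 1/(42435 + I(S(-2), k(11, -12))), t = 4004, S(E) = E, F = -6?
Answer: 62606812/15601 ≈ 4013.0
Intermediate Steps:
k(f, W) = -42 (k(f, W) = 7*(-6) = -42)
I(q, V) = 2*V*(-50 + q) (I(q, V) = (-50 + q)*(2*V) = 2*V*(-50 + q))
l = 140408/15601 (l = 9 - 3/(42435 + 2*(-42)*(-50 - 2)) = 9 - 3/(42435 + 2*(-42)*(-52)) = 9 - 3/(42435 + 4368) = 9 - 3/46803 = 9 - 3*1/46803 = 9 - 1/15601 = 140408/15601 ≈ 8.9999)
l + t = 140408/15601 + 4004 = 62606812/15601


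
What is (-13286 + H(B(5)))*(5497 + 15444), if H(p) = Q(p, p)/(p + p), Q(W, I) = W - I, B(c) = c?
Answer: -278222126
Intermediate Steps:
H(p) = 0 (H(p) = (p - p)/(p + p) = 0/((2*p)) = 0*(1/(2*p)) = 0)
(-13286 + H(B(5)))*(5497 + 15444) = (-13286 + 0)*(5497 + 15444) = -13286*20941 = -278222126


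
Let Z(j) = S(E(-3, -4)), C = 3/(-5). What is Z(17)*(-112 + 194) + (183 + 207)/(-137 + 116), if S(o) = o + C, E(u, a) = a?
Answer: -13852/35 ≈ -395.77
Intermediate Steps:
C = -⅗ (C = 3*(-⅕) = -⅗ ≈ -0.60000)
S(o) = -⅗ + o (S(o) = o - ⅗ = -⅗ + o)
Z(j) = -23/5 (Z(j) = -⅗ - 4 = -23/5)
Z(17)*(-112 + 194) + (183 + 207)/(-137 + 116) = -23*(-112 + 194)/5 + (183 + 207)/(-137 + 116) = -23/5*82 + 390/(-21) = -1886/5 + 390*(-1/21) = -1886/5 - 130/7 = -13852/35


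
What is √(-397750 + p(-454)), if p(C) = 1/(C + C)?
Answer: I*√81982639227/454 ≈ 630.67*I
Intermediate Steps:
p(C) = 1/(2*C)
√(-397750 + p(-454)) = √(-397750 + (½)/(-454)) = √(-397750 + (½)*(-1/454)) = √(-397750 - 1/908) = √(-361157001/908) = I*√81982639227/454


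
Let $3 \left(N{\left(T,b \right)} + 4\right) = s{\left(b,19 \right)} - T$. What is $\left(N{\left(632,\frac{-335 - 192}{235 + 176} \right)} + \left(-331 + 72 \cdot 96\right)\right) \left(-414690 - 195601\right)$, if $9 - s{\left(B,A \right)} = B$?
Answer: $- \frac{4793173639265}{1233} \approx -3.8874 \cdot 10^{9}$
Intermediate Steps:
$s{\left(B,A \right)} = 9 - B$
$N{\left(T,b \right)} = -1 - \frac{T}{3} - \frac{b}{3}$ ($N{\left(T,b \right)} = -4 + \frac{\left(9 - b\right) - T}{3} = -4 + \frac{9 - T - b}{3} = -4 - \left(-3 + \frac{T}{3} + \frac{b}{3}\right) = -1 - \frac{T}{3} - \frac{b}{3}$)
$\left(N{\left(632,\frac{-335 - 192}{235 + 176} \right)} + \left(-331 + 72 \cdot 96\right)\right) \left(-414690 - 195601\right) = \left(\left(-1 - \frac{632}{3} - \frac{\left(-335 - 192\right) \frac{1}{235 + 176}}{3}\right) + \left(-331 + 72 \cdot 96\right)\right) \left(-414690 - 195601\right) = \left(\left(-1 - \frac{632}{3} - \frac{\left(-527\right) \frac{1}{411}}{3}\right) + \left(-331 + 6912\right)\right) \left(-610291\right) = \left(\left(-1 - \frac{632}{3} - \frac{\left(-527\right) \frac{1}{411}}{3}\right) + 6581\right) \left(-610291\right) = \left(\left(-1 - \frac{632}{3} - - \frac{527}{1233}\right) + 6581\right) \left(-610291\right) = \left(\left(-1 - \frac{632}{3} + \frac{527}{1233}\right) + 6581\right) \left(-610291\right) = \left(- \frac{260458}{1233} + 6581\right) \left(-610291\right) = \frac{7853915}{1233} \left(-610291\right) = - \frac{4793173639265}{1233}$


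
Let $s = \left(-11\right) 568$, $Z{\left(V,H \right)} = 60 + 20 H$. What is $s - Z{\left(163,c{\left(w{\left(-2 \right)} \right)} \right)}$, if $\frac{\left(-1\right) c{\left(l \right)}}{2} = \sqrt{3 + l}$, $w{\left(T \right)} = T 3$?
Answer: $-6308 + 40 i \sqrt{3} \approx -6308.0 + 69.282 i$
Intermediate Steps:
$w{\left(T \right)} = 3 T$
$c{\left(l \right)} = - 2 \sqrt{3 + l}$
$s = -6248$
$s - Z{\left(163,c{\left(w{\left(-2 \right)} \right)} \right)} = -6248 - \left(60 + 20 \left(- 2 \sqrt{3 + 3 \left(-2\right)}\right)\right) = -6248 - \left(60 + 20 \left(- 2 \sqrt{3 - 6}\right)\right) = -6248 - \left(60 + 20 \left(- 2 \sqrt{-3}\right)\right) = -6248 - \left(60 + 20 \left(- 2 i \sqrt{3}\right)\right) = -6248 - \left(60 - 40 i \sqrt{3}\right) = -6308 + 40 i \sqrt{3}$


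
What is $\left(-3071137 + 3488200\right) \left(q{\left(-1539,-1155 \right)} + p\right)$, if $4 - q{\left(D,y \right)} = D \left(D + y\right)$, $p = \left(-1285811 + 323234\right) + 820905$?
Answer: $-1788255205242$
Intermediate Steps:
$p = -141672$ ($p = -962577 + 820905 = -141672$)
$q{\left(D,y \right)} = 4 - D \left(D + y\right)$
$\left(-3071137 + 3488200\right) \left(q{\left(-1539,-1155 \right)} + p\right) = \left(-3071137 + 3488200\right) \left(\left(4 - \left(-1539\right)^{2} - \left(-1539\right) \left(-1155\right)\right) - 141672\right) = 417063 \left(\left(4 - 2368521 - 1777545\right) - 141672\right) = 417063 \left(-4146062 - 141672\right) = 417063 \left(-4287734\right) = -1788255205242$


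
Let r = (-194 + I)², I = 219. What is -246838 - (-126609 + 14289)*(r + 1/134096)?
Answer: 586277457742/8381 ≈ 6.9953e+7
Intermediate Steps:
r = 625 (r = (-194 + 219)² = 25² = 625)
-246838 - (-126609 + 14289)*(r + 1/134096) = -246838 - (-126609 + 14289)*(625 + 1/134096) = -246838 - (-112320)*(625 + 1/134096) = -246838 - (-112320)*83810001/134096 = -246838 - 1*(-588346207020/8381) = -246838 + 588346207020/8381 = 586277457742/8381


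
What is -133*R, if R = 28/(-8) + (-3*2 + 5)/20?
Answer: 9443/20 ≈ 472.15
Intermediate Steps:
R = -71/20 (R = 28*(-1/8) + (-1*6 + 5)*(1/20) = -7/2 + (-6 + 5)*(1/20) = -7/2 - 1*1/20 = -7/2 - 1/20 = -71/20 ≈ -3.5500)
-133*R = -133*(-71/20) = 9443/20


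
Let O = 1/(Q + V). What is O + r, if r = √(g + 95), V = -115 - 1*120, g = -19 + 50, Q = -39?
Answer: -1/274 + 3*√14 ≈ 11.221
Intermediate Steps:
g = 31
V = -235 (V = -115 - 120 = -235)
O = -1/274 (O = 1/(-39 - 235) = 1/(-274) = -1/274 ≈ -0.0036496)
r = 3*√14 (r = √(31 + 95) = √126 = 3*√14 ≈ 11.225)
O + r = -1/274 + 3*√14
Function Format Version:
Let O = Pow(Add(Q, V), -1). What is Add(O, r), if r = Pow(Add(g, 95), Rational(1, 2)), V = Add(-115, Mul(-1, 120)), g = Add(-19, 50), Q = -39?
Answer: Add(Rational(-1, 274), Mul(3, Pow(14, Rational(1, 2)))) ≈ 11.221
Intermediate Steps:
g = 31
V = -235 (V = Add(-115, -120) = -235)
O = Rational(-1, 274) (O = Pow(Add(-39, -235), -1) = Pow(-274, -1) = Rational(-1, 274) ≈ -0.0036496)
r = Mul(3, Pow(14, Rational(1, 2))) (r = Pow(Add(31, 95), Rational(1, 2)) = Pow(126, Rational(1, 2)) = Mul(3, Pow(14, Rational(1, 2))) ≈ 11.225)
Add(O, r) = Add(Rational(-1, 274), Mul(3, Pow(14, Rational(1, 2))))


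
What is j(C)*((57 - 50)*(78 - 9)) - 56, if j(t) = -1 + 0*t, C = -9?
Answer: -539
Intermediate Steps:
j(t) = -1 (j(t) = -1 + 0 = -1)
j(C)*((57 - 50)*(78 - 9)) - 56 = -(57 - 50)*(78 - 9) - 56 = -7*69 - 56 = -1*483 - 56 = -483 - 56 = -539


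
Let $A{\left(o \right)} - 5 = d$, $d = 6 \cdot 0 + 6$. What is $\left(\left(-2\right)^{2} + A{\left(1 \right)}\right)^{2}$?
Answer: $225$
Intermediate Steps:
$d = 6$ ($d = 0 + 6 = 6$)
$A{\left(o \right)} = 11$ ($A{\left(o \right)} = 5 + 6 = 11$)
$\left(\left(-2\right)^{2} + A{\left(1 \right)}\right)^{2} = \left(\left(-2\right)^{2} + 11\right)^{2} = \left(4 + 11\right)^{2} = 15^{2} = 225$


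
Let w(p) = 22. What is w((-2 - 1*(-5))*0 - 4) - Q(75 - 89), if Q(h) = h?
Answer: 36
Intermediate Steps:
w((-2 - 1*(-5))*0 - 4) - Q(75 - 89) = 22 - (75 - 89) = 22 - 1*(-14) = 22 + 14 = 36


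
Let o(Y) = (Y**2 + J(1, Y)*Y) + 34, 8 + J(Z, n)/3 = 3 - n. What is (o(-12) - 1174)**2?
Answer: 1557504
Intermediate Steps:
J(Z, n) = -15 - 3*n (J(Z, n) = -24 + 3*(3 - n) = -24 + (9 - 3*n) = -15 - 3*n)
o(Y) = 34 + Y**2 + Y*(-15 - 3*Y) (o(Y) = (Y**2 + (-15 - 3*Y)*Y) + 34 = (Y**2 + Y*(-15 - 3*Y)) + 34 = 34 + Y**2 + Y*(-15 - 3*Y))
(o(-12) - 1174)**2 = ((34 - 15*(-12) - 2*(-12)**2) - 1174)**2 = ((34 + 180 - 2*144) - 1174)**2 = ((34 + 180 - 288) - 1174)**2 = (-74 - 1174)**2 = (-1248)**2 = 1557504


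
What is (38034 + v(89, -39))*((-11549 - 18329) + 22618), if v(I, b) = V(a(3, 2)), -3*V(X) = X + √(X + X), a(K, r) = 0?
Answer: -276126840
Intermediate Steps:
V(X) = -X/3 - √2*√X/3 (V(X) = -(X + √(X + X))/3 = -(X + √(2*X))/3 = -(X + √2*√X)/3 = -X/3 - √2*√X/3)
v(I, b) = 0 (v(I, b) = -⅓*0 - √2*√0/3 = 0 - ⅓*√2*0 = 0 + 0 = 0)
(38034 + v(89, -39))*((-11549 - 18329) + 22618) = (38034 + 0)*((-11549 - 18329) + 22618) = 38034*(-29878 + 22618) = 38034*(-7260) = -276126840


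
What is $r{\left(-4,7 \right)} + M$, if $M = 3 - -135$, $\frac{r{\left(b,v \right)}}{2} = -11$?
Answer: $116$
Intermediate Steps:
$r{\left(b,v \right)} = -22$ ($r{\left(b,v \right)} = 2 \left(-11\right) = -22$)
$M = 138$ ($M = 3 + 135 = 138$)
$r{\left(-4,7 \right)} + M = -22 + 138 = 116$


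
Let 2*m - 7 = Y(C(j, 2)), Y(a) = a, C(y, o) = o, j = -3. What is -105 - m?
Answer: -219/2 ≈ -109.50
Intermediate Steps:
m = 9/2 (m = 7/2 + (½)*2 = 7/2 + 1 = 9/2 ≈ 4.5000)
-105 - m = -105 - 1*9/2 = -105 - 9/2 = -219/2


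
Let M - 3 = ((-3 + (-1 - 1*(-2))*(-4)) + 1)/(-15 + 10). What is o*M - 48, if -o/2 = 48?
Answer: -2256/5 ≈ -451.20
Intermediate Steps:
o = -96 (o = -2*48 = -96)
M = 21/5 (M = 3 + ((-3 + (-1 - 1*(-2))*(-4)) + 1)/(-15 + 10) = 3 + ((-3 + (-1 + 2)*(-4)) + 1)/(-5) = 3 + ((-3 + 1*(-4)) + 1)*(-⅕) = 3 + ((-3 - 4) + 1)*(-⅕) = 3 + (-7 + 1)*(-⅕) = 3 - 6*(-⅕) = 3 + 6/5 = 21/5 ≈ 4.2000)
o*M - 48 = -96*21/5 - 48 = -2016/5 - 48 = -2256/5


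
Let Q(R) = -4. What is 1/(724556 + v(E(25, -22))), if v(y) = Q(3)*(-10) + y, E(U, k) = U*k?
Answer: 1/724046 ≈ 1.3811e-6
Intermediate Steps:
v(y) = 40 + y (v(y) = -4*(-10) + y = 40 + y)
1/(724556 + v(E(25, -22))) = 1/(724556 + (40 + 25*(-22))) = 1/(724556 + (40 - 550)) = 1/(724556 - 510) = 1/724046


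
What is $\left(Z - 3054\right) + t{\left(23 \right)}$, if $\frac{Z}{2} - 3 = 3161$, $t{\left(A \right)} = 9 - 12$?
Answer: $3271$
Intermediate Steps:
$t{\left(A \right)} = -3$ ($t{\left(A \right)} = 9 - 12 = -3$)
$Z = 6328$ ($Z = 6 + 2 \cdot 3161 = 6 + 6322 = 6328$)
$\left(Z - 3054\right) + t{\left(23 \right)} = \left(6328 - 3054\right) - 3 = 3274 - 3 = 3271$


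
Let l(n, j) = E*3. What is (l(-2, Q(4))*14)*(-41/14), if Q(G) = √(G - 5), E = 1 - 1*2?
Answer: 123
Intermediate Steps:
E = -1 (E = 1 - 2 = -1)
Q(G) = √(-5 + G)
l(n, j) = -3 (l(n, j) = -1*3 = -3)
(l(-2, Q(4))*14)*(-41/14) = (-3*14)*(-41/14) = -(-1722)/14 = -42*(-41/14) = 123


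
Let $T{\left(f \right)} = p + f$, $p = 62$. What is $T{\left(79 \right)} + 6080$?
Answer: $6221$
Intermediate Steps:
$T{\left(f \right)} = 62 + f$
$T{\left(79 \right)} + 6080 = \left(62 + 79\right) + 6080 = 141 + 6080 = 6221$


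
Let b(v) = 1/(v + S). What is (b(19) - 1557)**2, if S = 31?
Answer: 6060466801/2500 ≈ 2.4242e+6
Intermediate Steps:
b(v) = 1/(31 + v) (b(v) = 1/(v + 31) = 1/(31 + v))
(b(19) - 1557)**2 = (1/(31 + 19) - 1557)**2 = (1/50 - 1557)**2 = (-77849/50)**2 = 6060466801/2500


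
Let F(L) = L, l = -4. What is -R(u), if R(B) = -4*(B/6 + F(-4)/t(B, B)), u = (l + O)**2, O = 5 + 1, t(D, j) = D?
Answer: -4/3 ≈ -1.3333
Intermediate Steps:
O = 6
u = 4 (u = (-4 + 6)**2 = 2**2 = 4)
R(B) = 16/B - 2*B/3 (R(B) = -4*(B/6 - 4/B) = -4*(-4/B + B/6) = 16/B - 2*B/3)
-R(u) = -(16/4 - 2/3*4) = -(16*(1/4) - 8/3) = -(4 - 8/3) = -1*4/3 = -4/3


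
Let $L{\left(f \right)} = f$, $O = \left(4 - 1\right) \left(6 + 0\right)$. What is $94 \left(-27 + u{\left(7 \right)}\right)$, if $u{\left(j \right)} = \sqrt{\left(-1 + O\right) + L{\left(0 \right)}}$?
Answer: $-2538 + 94 \sqrt{17} \approx -2150.4$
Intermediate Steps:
$O = 18$ ($O = 3 \cdot 6 = 18$)
$u{\left(j \right)} = \sqrt{17}$ ($u{\left(j \right)} = \sqrt{\left(-1 + 18\right) + 0} = \sqrt{17 + 0} = \sqrt{17}$)
$94 \left(-27 + u{\left(7 \right)}\right) = 94 \left(-27 + \sqrt{17}\right) = -2538 + 94 \sqrt{17}$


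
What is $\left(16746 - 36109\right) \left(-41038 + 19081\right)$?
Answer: $425153391$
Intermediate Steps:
$\left(16746 - 36109\right) \left(-41038 + 19081\right) = \left(-19363\right) \left(-21957\right) = 425153391$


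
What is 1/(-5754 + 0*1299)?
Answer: -1/5754 ≈ -0.00017379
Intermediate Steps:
1/(-5754 + 0*1299) = 1/(-5754 + 0) = 1/(-5754) = -1/5754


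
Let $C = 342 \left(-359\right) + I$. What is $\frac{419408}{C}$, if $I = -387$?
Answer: $- \frac{419408}{123165} \approx -3.4053$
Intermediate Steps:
$C = -123165$ ($C = 342 \left(-359\right) - 387 = -122778 - 387 = -123165$)
$\frac{419408}{C} = \frac{419408}{-123165} = 419408 \left(- \frac{1}{123165}\right) = - \frac{419408}{123165}$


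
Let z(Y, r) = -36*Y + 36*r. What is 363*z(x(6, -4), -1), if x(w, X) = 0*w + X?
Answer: 39204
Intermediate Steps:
x(w, X) = X (x(w, X) = 0 + X = X)
363*z(x(6, -4), -1) = 363*(-36*(-4) + 36*(-1)) = 363*(144 - 36) = 363*108 = 39204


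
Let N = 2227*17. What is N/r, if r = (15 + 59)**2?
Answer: 37859/5476 ≈ 6.9136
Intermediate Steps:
N = 37859
r = 5476 (r = 74**2 = 5476)
N/r = 37859/5476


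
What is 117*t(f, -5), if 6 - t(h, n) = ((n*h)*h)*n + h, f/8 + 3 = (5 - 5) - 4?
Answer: -9165546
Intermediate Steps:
f = -56 (f = -24 + 8*((5 - 5) - 4) = -24 + 8*(0 - 4) = -24 + 8*(-4) = -24 - 32 = -56)
t(h, n) = 6 - h - h²*n² (t(h, n) = 6 - (((n*h)*h)*n + h) = 6 - (((h*n)*h)*n + h) = 6 - ((n*h²)*n + h) = 6 - (h²*n² + h) = 6 - (h + h²*n²) = 6 + (-h - h²*n²) = 6 - h - h²*n²)
117*t(f, -5) = 117*(6 - 1*(-56) - 1*(-56)²*(-5)²) = 117*(6 + 56 - 1*3136*25) = 117*(6 + 56 - 78400) = 117*(-78338) = -9165546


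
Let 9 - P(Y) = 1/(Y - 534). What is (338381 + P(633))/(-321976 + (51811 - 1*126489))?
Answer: -33500609/39268746 ≈ -0.85311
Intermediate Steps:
P(Y) = 9 - 1/(-534 + Y) (P(Y) = 9 - 1/(Y - 534) = 9 - 1/(-534 + Y))
(338381 + P(633))/(-321976 + (51811 - 1*126489)) = (338381 + (-4807 + 9*633)/(-534 + 633))/(-321976 + (51811 - 1*126489)) = (338381 + (-4807 + 5697)/99)/(-321976 + (51811 - 126489)) = (338381 + (1/99)*890)/(-321976 - 74678) = (338381 + 890/99)/(-396654) = (33500609/99)*(-1/396654) = -33500609/39268746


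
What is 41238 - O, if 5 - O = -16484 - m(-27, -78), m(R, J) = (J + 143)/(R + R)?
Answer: 1336511/54 ≈ 24750.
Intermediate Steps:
m(R, J) = (143 + J)/(2*R) (m(R, J) = (143 + J)/((2*R)) = (143 + J)*(1/(2*R)) = (143 + J)/(2*R))
O = 890341/54 (O = 5 - (-16484 - (143 - 78)/(2*(-27))) = 5 - (-16484 - (-1)*65/(2*27)) = 5 - (-16484 - 1*(-65/54)) = 5 - (-16484 + 65/54) = 5 - 1*(-890071/54) = 5 + 890071/54 = 890341/54 ≈ 16488.)
41238 - O = 41238 - 1*890341/54 = 41238 - 890341/54 = 1336511/54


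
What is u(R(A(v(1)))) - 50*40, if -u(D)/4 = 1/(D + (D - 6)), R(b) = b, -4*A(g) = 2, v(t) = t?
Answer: -13996/7 ≈ -1999.4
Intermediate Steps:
A(g) = -½ (A(g) = -¼*2 = -½)
u(D) = -4/(-6 + 2*D) (u(D) = -4/(D + (D - 6)) = -4/(D + (-6 + D)) = -4/(-6 + 2*D))
u(R(A(v(1)))) - 50*40 = -2/(-3 - ½) - 50*40 = -2/(-7/2) - 2000 = -2*(-2/7) - 2000 = 4/7 - 2000 = -13996/7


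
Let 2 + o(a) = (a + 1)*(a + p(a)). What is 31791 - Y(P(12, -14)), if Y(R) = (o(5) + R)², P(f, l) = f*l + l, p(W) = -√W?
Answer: 7895 - 1848*√5 ≈ 3762.7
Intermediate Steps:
o(a) = -2 + (1 + a)*(a - √a) (o(a) = -2 + (a + 1)*(a - √a) = -2 + (1 + a)*(a - √a))
P(f, l) = l + f*l
Y(R) = (28 + R - 6*√5)² (Y(R) = ((-2 + 5 + 5² - √5 - 5^(3/2)) + R)² = ((-2 + 5 + 25 - √5 - 5*√5) + R)² = ((28 - 6*√5) + R)² = (28 + R - 6*√5)²)
31791 - Y(P(12, -14)) = 31791 - (28 - 14*(1 + 12) - 6*√5)² = 31791 - (28 - 14*13 - 6*√5)² = 31791 - (28 - 182 - 6*√5)² = 31791 - (-154 - 6*√5)²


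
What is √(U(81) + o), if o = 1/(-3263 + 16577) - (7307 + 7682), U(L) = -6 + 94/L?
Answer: I*√23920622114018/39942 ≈ 122.45*I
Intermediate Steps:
o = -199563545/13314 (o = 1/13314 - 1*14989 = 1/13314 - 14989 = -199563545/13314 ≈ -14989.)
√(U(81) + o) = √((-6 + 94/81) - 199563545/13314) = √(-392/81 - 199563545/13314) = √(-5389955411/359478) = I*√23920622114018/39942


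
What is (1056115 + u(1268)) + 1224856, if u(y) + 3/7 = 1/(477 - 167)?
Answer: 4949706147/2170 ≈ 2.2810e+6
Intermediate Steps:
u(y) = -923/2170 (u(y) = -3/7 + 1/(477 - 167) = -3/7 + 1/310 = -923/2170)
(1056115 + u(1268)) + 1224856 = (1056115 - 923/2170) + 1224856 = 2291768627/2170 + 1224856 = 4949706147/2170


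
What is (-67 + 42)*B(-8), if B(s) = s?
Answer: 200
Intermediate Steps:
(-67 + 42)*B(-8) = (-67 + 42)*(-8) = -25*(-8) = 200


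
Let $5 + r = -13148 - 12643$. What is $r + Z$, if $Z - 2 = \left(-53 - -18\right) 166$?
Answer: $-31604$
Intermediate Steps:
$Z = -5808$ ($Z = 2 + \left(-53 - -18\right) 166 = 2 + \left(-53 + 18\right) 166 = 2 - 5810 = -5808$)
$r = -25796$ ($r = -5 - 25791 = -25796$)
$r + Z = -25796 - 5808 = -31604$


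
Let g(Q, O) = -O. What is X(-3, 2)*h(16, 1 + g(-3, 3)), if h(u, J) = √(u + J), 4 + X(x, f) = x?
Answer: -7*√14 ≈ -26.192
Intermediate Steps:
X(x, f) = -4 + x
h(u, J) = √(J + u)
X(-3, 2)*h(16, 1 + g(-3, 3)) = (-4 - 3)*√((1 - 1*3) + 16) = -7*√((1 - 3) + 16) = -7*√(-2 + 16) = -7*√14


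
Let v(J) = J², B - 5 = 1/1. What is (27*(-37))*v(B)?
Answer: -35964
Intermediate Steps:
B = 6 (B = 5 + 1/1 = 5 + 1*1 = 5 + 1 = 6)
(27*(-37))*v(B) = (27*(-37))*6² = -999*36 = -35964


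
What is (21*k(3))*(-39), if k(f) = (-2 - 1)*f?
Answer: 7371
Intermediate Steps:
k(f) = -3*f
(21*k(3))*(-39) = (21*(-3*3))*(-39) = (21*(-9))*(-39) = -189*(-39) = 7371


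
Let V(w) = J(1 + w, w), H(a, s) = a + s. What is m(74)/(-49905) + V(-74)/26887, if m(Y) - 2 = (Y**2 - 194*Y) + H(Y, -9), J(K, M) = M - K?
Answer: 236905226/1341795735 ≈ 0.17656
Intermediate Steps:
V(w) = -1 (V(w) = w - (1 + w) = w + (-1 - w) = -1)
m(Y) = -7 + Y**2 - 193*Y (m(Y) = 2 + ((Y**2 - 194*Y) + (Y - 9)) = 2 + ((Y**2 - 194*Y) + (-9 + Y)) = 2 + (-9 + Y**2 - 193*Y) = -7 + Y**2 - 193*Y)
m(74)/(-49905) + V(-74)/26887 = (-7 + 74**2 - 193*74)/(-49905) - 1/26887 = (-7 + 5476 - 14282)*(-1/49905) - 1*1/26887 = -8813*(-1/49905) - 1/26887 = 8813/49905 - 1/26887 = 236905226/1341795735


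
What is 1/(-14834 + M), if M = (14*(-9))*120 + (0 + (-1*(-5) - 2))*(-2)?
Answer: -1/29960 ≈ -3.3378e-5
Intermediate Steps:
M = -15126 (M = -126*120 + (0 + (5 - 2))*(-2) = -15120 + (0 + 3)*(-2) = -15120 + 3*(-2) = -15120 - 6 = -15126)
1/(-14834 + M) = 1/(-14834 - 15126) = 1/(-29960) = -1/29960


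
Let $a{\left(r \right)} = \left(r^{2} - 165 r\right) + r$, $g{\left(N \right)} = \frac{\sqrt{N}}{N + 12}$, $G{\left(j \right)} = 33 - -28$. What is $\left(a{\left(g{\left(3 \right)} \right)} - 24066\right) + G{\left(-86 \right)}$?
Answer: $- \frac{1800374}{75} - \frac{164 \sqrt{3}}{15} \approx -24024.0$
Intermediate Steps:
$G{\left(j \right)} = 61$ ($G{\left(j \right)} = 33 + 28 = 61$)
$g{\left(N \right)} = \frac{\sqrt{N}}{12 + N}$
$a{\left(r \right)} = r^{2} - 164 r$
$\left(a{\left(g{\left(3 \right)} \right)} - 24066\right) + G{\left(-86 \right)} = \left(\frac{\sqrt{3}}{12 + 3} \left(-164 + \frac{\sqrt{3}}{12 + 3}\right) - 24066\right) + 61 = \left(\frac{\sqrt{3}}{15} \left(-164 + \frac{\sqrt{3}}{15}\right) - 24066\right) + 61 = \left(\frac{\sqrt{3} \left(-164 + \frac{\sqrt{3}}{15}\right)}{15} - 24066\right) + 61 = \left(-24066 + \frac{\sqrt{3} \left(-164 + \frac{\sqrt{3}}{15}\right)}{15}\right) + 61 = -24005 + \frac{\sqrt{3} \left(-164 + \frac{\sqrt{3}}{15}\right)}{15}$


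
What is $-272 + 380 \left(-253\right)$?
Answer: $-96412$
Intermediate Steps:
$-272 + 380 \left(-253\right) = -272 - 96140 = -96412$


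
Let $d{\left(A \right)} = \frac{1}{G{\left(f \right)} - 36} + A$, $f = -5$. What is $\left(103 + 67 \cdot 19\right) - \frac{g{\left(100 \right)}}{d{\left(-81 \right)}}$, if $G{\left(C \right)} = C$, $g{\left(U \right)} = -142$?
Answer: $\frac{2282625}{1661} \approx 1374.2$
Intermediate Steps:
$d{\left(A \right)} = - \frac{1}{41} + A$ ($d{\left(A \right)} = \frac{1}{-5 - 36} + A = \frac{1}{-41} + A = - \frac{1}{41} + A$)
$\left(103 + 67 \cdot 19\right) - \frac{g{\left(100 \right)}}{d{\left(-81 \right)}} = \left(103 + 67 \cdot 19\right) - - \frac{142}{- \frac{1}{41} - 81} = \left(103 + 1273\right) - - \frac{142}{- \frac{3322}{41}} = 1376 - \left(-142\right) \left(- \frac{41}{3322}\right) = 1376 - \frac{2911}{1661} = \frac{2282625}{1661}$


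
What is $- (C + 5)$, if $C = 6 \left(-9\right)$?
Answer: $49$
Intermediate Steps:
$C = -54$
$- (C + 5) = - (-54 + 5) = \left(-1\right) \left(-49\right) = 49$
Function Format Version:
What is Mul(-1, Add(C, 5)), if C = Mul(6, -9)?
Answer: 49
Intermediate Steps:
C = -54
Mul(-1, Add(C, 5)) = Mul(-1, Add(-54, 5)) = Mul(-1, -49) = 49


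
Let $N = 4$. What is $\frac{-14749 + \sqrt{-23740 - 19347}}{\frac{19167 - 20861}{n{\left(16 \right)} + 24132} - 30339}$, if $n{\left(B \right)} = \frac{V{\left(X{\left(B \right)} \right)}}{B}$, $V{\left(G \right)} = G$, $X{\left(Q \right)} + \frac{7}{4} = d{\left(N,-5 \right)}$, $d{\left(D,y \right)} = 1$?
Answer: $\frac{3254145615}{6693860753} - \frac{220635 i \sqrt{43087}}{6693860753} \approx 0.48614 - 0.0068418 i$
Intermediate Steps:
$X{\left(Q \right)} = - \frac{3}{4}$ ($X{\left(Q \right)} = - \frac{7}{4} + 1 = - \frac{3}{4}$)
$n{\left(B \right)} = - \frac{3}{4 B}$
$\frac{-14749 + \sqrt{-23740 - 19347}}{\frac{19167 - 20861}{n{\left(16 \right)} + 24132} - 30339} = \frac{-14749 + \sqrt{-23740 - 19347}}{\frac{19167 - 20861}{- \frac{3}{4 \cdot 16} + 24132} - 30339} = \frac{-14749 + \sqrt{-43087}}{- \frac{1694}{\left(- \frac{3}{4}\right) \frac{1}{16} + 24132} - 30339} = \frac{-14749 + i \sqrt{43087}}{- \frac{1694}{- \frac{3}{64} + 24132} - 30339} = \frac{-14749 + i \sqrt{43087}}{- \frac{1694}{\frac{1544445}{64}} - 30339} = \frac{-14749 + i \sqrt{43087}}{\left(-1694\right) \frac{64}{1544445} - 30339} = \frac{-14749 + i \sqrt{43087}}{- \frac{15488}{220635} - 30339} = \frac{-14749 + i \sqrt{43087}}{- \frac{6693860753}{220635}} = \left(-14749 + i \sqrt{43087}\right) \left(- \frac{220635}{6693860753}\right) = \frac{3254145615}{6693860753} - \frac{220635 i \sqrt{43087}}{6693860753}$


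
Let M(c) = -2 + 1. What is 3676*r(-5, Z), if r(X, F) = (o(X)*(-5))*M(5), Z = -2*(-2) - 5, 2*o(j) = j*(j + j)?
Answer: 459500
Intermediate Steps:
o(j) = j² (o(j) = (j*(j + j))/2 = (j*(2*j))/2 = (2*j²)/2 = j²)
Z = -1 (Z = 4 - 5 = -1)
M(c) = -1
r(X, F) = 5*X² (r(X, F) = (X²*(-5))*(-1) = -5*X²*(-1) = 5*X²)
3676*r(-5, Z) = 3676*(5*(-5)²) = 3676*(5*25) = 3676*125 = 459500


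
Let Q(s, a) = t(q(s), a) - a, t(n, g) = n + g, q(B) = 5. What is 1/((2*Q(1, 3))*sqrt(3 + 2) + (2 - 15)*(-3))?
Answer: 39/1021 - 10*sqrt(5)/1021 ≈ 0.016297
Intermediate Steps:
t(n, g) = g + n
Q(s, a) = 5 (Q(s, a) = (a + 5) - a = (5 + a) - a = 5)
1/((2*Q(1, 3))*sqrt(3 + 2) + (2 - 15)*(-3)) = 1/((2*5)*sqrt(3 + 2) + (2 - 15)*(-3)) = 1/(10*sqrt(5) - 13*(-3)) = 1/(10*sqrt(5) + 39) = 1/(39 + 10*sqrt(5))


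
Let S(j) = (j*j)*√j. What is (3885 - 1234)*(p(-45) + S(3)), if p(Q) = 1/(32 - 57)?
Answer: -2651/25 + 23859*√3 ≈ 41219.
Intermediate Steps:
p(Q) = -1/25 (p(Q) = 1/(-25) = -1/25)
S(j) = j^(5/2) (S(j) = j²*√j = j^(5/2))
(3885 - 1234)*(p(-45) + S(3)) = (3885 - 1234)*(-1/25 + 3^(5/2)) = 2651*(-1/25 + 9*√3) = -2651/25 + 23859*√3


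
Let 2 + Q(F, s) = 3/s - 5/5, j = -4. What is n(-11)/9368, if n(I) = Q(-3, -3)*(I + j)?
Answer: 15/2342 ≈ 0.0064048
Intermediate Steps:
Q(F, s) = -3 + 3/s (Q(F, s) = -2 + (3/s - 5/5) = -2 + (3/s - 5*⅕) = -2 + (3/s - 1) = -2 + (-1 + 3/s) = -3 + 3/s)
n(I) = 16 - 4*I (n(I) = (-3 + 3/(-3))*(I - 4) = (-3 + 3*(-⅓))*(-4 + I) = (-3 - 1)*(-4 + I) = -4*(-4 + I) = 16 - 4*I)
n(-11)/9368 = (16 - 4*(-11))/9368 = (16 + 44)*(1/9368) = 60*(1/9368) = 15/2342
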